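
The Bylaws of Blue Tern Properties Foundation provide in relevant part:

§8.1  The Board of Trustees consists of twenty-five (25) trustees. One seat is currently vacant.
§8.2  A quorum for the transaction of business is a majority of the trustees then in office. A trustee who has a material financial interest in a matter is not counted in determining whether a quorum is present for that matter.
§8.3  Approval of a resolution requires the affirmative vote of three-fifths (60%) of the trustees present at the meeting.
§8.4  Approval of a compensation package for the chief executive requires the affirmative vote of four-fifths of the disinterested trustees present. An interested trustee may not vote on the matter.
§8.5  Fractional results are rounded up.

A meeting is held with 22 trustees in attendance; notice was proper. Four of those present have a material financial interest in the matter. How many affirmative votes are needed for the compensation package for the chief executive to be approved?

15

The compensation package for the chief executive requires four-fifths of the disinterested trustees present (22 − 4 = 18).
4/5 of 18 = 14.40, rounded up to 15.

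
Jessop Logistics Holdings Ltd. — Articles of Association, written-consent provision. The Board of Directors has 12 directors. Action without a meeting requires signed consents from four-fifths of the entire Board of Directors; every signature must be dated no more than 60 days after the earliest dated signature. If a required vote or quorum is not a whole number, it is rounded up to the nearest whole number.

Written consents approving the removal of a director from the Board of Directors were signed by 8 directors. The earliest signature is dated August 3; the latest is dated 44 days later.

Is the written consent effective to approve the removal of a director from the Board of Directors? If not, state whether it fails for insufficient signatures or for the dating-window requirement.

Signatures required: four-fifths of 12 — 4/5 of 12 = 9.60, rounded up to 10, so 10 needed; 8 signed. Insufficient.
Dating window: the latest signature is 44 days after the earliest; the limit is 60 days. Within the window.

Not effective — insufficient signatures.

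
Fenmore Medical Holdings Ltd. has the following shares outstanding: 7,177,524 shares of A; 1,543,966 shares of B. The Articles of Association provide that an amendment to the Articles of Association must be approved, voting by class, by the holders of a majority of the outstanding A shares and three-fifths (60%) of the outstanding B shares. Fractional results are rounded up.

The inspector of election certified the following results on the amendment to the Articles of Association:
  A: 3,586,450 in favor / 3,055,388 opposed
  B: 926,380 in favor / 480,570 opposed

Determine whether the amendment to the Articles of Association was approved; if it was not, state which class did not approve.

A: a majority of 7177524 is 3588763; 3,588,763 required, 3,586,450 in favor — not approved.
B: 3/5 of 1543966 = 926379.60, rounded up to 926380; 926,380 required, 926,380 in favor — approved.

Not approved — the A shares did not give the required vote.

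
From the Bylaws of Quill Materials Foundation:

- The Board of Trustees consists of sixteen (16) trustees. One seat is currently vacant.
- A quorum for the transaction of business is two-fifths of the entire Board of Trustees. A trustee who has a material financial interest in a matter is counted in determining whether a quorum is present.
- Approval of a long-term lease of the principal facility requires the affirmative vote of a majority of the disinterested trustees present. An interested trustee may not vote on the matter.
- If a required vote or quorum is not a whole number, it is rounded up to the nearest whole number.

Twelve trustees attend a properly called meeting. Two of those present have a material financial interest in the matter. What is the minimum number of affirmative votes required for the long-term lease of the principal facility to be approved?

6

The long-term lease of the principal facility requires a majority of the disinterested trustees present (12 − 2 = 10).
A majority of 10 is 6.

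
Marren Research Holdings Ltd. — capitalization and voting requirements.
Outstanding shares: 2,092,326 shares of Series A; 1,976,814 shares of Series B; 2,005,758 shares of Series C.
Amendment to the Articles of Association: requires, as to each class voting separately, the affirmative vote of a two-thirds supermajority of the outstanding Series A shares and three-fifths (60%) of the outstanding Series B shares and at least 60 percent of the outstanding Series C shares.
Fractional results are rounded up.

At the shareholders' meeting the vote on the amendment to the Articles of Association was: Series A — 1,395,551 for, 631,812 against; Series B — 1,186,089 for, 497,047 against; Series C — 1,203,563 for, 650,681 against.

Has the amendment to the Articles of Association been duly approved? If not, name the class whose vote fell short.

Series A: 2/3 of 2092326 = 1394884; 1,394,884 required, 1,395,551 in favor — approved.
Series B: 3/5 of 1976814 = 1186088.40, rounded up to 1186089; 1,186,089 required, 1,186,089 in favor — approved.
Series C: 3/5 of 2005758 = 1203454.80, rounded up to 1203455; 1,203,455 required, 1,203,563 in favor — approved.

Approved — every class gave the required vote.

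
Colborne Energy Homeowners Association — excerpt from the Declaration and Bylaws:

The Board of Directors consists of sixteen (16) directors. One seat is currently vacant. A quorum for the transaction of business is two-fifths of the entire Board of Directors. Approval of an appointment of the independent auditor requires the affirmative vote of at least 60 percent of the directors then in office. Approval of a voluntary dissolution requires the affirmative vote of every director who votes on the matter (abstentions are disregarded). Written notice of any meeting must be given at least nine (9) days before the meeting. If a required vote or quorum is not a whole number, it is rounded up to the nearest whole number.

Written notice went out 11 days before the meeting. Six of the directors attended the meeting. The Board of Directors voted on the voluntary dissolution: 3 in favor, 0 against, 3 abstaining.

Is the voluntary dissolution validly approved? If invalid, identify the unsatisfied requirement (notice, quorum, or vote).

Notice: 11 days given; 9 required (11 ≥ 9). Satisfied.
Quorum: 6 present; quorum is 7. Not satisfied.
Vote: the voluntary dissolution requires the unanimous vote of the votes cast (6 present − 3 abstaining = 3). Unanimous means all 3, so 3 affirmative votes are needed; 3 voted in favor. Satisfied. (Moot — without a quorum no business can be validly transacted.)

Invalid — quorum requirement not satisfied.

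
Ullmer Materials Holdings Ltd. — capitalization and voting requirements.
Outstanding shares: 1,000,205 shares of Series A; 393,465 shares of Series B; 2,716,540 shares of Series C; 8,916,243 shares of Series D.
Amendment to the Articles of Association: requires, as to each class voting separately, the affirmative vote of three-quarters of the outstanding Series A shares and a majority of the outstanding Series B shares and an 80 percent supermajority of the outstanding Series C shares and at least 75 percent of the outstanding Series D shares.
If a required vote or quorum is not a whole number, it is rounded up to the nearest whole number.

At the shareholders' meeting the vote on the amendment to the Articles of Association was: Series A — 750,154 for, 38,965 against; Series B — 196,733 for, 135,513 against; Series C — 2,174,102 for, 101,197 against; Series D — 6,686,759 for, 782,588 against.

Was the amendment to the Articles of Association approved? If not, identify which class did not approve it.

Series A: 3/4 of 1000205 = 750153.75, rounded up to 750154; 750,154 required, 750,154 in favor — approved.
Series B: a majority of 393465 is 196733; 196,733 required, 196,733 in favor — approved.
Series C: 4/5 of 2716540 = 2173232; 2,173,232 required, 2,174,102 in favor — approved.
Series D: 3/4 of 8916243 = 6687182.25, rounded up to 6687183; 6,687,183 required, 6,686,759 in favor — not approved.

Not approved — the Series D shares did not give the required vote.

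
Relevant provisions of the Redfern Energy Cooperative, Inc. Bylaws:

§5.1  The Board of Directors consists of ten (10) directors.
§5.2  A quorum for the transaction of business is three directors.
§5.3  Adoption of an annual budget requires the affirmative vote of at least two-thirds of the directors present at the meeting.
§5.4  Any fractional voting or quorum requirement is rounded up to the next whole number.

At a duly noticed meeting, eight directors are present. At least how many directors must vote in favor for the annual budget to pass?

6

The annual budget requires two-thirds of the directors present (8).
2/3 of 8 = 5.33, rounded up to 6.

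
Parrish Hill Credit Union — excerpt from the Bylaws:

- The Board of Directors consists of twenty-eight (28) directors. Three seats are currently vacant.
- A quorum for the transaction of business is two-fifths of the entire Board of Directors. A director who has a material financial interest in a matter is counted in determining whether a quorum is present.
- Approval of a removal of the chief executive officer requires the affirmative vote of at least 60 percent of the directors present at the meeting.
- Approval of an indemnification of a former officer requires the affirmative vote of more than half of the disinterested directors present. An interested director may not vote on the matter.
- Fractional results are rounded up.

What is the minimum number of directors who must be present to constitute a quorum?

2/5 of 28 = 11.20, rounded up to 12.

12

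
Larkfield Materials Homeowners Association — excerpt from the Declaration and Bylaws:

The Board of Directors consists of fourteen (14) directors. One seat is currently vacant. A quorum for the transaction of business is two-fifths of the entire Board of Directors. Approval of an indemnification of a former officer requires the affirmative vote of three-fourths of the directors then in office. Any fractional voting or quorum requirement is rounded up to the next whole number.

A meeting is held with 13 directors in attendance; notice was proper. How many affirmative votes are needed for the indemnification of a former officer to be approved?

10

The indemnification of a former officer requires three-fourths of the directors then in office (13).
3/4 of 13 = 9.75, rounded up to 10.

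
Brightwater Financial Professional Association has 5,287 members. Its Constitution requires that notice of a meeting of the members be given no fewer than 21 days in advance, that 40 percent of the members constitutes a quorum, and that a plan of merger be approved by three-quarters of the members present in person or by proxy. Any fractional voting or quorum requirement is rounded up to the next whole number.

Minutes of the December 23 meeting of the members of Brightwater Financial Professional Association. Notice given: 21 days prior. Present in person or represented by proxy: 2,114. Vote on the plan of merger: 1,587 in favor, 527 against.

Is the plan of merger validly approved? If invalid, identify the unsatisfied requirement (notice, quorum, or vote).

Notice: 21 days given; 21 required. Satisfied.
Quorum: 40% of 5,287 = 2,114.80, rounded up to 2,115; 2,114 present. Not satisfied.
Vote: requires three-fourths of those present (2,114); 3/4 of 2114 = 1585.50, rounded up to 1586, so 1,586 needed; 1,587 in favor. Satisfied.

Invalid — quorum requirement not satisfied.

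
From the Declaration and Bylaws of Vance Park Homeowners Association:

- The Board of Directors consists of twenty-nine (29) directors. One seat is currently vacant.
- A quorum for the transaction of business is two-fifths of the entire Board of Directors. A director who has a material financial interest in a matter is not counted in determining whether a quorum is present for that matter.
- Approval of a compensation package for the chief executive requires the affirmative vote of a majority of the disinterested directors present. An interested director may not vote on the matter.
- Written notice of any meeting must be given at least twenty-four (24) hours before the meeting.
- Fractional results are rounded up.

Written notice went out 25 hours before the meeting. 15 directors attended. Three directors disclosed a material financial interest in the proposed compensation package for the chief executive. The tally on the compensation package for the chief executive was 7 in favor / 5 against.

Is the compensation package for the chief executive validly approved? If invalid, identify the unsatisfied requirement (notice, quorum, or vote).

Notice: 25 hours given; 24 required (25 ≥ 24). Satisfied.
Quorum: 15 present, but the 3 interested directors do not count, leaving 12. Quorum is 12. Satisfied.
Vote: the compensation package for the chief executive requires a majority of the disinterested directors present (15 − 3 = 12). A majority of 12 is 7, so 7 affirmative votes are needed; 7 voted in favor. Satisfied.

Valid — all requirements satisfied.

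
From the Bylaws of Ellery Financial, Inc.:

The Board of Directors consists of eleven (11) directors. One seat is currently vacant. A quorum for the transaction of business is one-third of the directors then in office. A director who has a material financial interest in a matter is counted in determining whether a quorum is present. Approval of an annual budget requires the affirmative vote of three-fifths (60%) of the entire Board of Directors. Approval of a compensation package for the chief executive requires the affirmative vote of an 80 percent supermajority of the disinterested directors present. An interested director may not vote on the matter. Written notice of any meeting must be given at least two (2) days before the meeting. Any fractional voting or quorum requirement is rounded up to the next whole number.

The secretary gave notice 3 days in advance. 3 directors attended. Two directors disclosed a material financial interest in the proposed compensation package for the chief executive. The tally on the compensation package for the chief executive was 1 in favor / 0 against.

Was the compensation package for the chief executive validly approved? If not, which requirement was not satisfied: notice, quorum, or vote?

Invalid — quorum requirement not satisfied.

Notice: 3 days given; 2 required (3 ≥ 2). Satisfied.
Quorum: 3 present (interested directors count toward quorum); quorum is 4. Not satisfied.
Vote: the compensation package for the chief executive requires four-fifths of the disinterested directors present (3 − 2 = 1). 4/5 of 1 = 0.80, rounded up to 1, so 1 affirmative vote is needed; 1 voted in favor. Satisfied. (Moot — without a quorum no business can be validly transacted.)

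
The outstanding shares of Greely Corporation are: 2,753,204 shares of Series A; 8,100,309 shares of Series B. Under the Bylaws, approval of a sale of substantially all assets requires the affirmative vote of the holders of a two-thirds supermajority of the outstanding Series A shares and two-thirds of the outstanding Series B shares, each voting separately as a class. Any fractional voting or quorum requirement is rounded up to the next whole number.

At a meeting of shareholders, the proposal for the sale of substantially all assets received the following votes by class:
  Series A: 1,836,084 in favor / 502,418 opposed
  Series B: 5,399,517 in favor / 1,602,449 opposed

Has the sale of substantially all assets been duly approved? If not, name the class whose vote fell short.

Not approved — the Series B shares did not give the required vote.

Series A: 2/3 of 2753204 = 1835469.33, rounded up to 1835470; 1,835,470 required, 1,836,084 in favor — approved.
Series B: 2/3 of 8100309 = 5400206; 5,400,206 required, 5,399,517 in favor — not approved.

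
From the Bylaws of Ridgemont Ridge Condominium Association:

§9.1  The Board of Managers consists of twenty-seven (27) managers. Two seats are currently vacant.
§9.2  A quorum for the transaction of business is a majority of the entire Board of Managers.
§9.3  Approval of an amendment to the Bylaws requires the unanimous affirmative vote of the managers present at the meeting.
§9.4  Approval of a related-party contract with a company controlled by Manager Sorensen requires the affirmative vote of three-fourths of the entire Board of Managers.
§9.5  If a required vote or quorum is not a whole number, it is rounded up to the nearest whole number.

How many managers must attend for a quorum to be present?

14

A majority of 27 is 14.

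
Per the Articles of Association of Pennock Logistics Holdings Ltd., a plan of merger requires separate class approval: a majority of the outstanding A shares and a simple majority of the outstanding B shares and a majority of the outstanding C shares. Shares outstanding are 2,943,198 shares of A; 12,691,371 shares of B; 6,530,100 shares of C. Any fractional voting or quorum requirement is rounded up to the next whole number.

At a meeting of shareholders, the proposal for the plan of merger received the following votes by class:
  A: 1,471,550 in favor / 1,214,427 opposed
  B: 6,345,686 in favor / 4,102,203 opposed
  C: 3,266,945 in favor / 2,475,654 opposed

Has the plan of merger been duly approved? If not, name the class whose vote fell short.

Not approved — the A shares did not give the required vote.

A: a majority of 2943198 is 1471600; 1,471,600 required, 1,471,550 in favor — not approved.
B: a majority of 12691371 is 6345686; 6,345,686 required, 6,345,686 in favor — approved.
C: a majority of 6530100 is 3265051; 3,265,051 required, 3,266,945 in favor — approved.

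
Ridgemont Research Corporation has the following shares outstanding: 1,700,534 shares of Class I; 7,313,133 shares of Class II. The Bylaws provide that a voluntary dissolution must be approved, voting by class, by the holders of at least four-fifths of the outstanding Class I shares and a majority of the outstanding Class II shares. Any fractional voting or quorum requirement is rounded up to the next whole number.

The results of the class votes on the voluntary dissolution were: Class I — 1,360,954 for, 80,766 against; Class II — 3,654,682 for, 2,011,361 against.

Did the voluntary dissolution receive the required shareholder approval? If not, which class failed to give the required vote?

Not approved — the Class II shares did not give the required vote.

Class I: 4/5 of 1700534 = 1360427.20, rounded up to 1360428; 1,360,428 required, 1,360,954 in favor — approved.
Class II: a majority of 7313133 is 3656567; 3,656,567 required, 3,654,682 in favor — not approved.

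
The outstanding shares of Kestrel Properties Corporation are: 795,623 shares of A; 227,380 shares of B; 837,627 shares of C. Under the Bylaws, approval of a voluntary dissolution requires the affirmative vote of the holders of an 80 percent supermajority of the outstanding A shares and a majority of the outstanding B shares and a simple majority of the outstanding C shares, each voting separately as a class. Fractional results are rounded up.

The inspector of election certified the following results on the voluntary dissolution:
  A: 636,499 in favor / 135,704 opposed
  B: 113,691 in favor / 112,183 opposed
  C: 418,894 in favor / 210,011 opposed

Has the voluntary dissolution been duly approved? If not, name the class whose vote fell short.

A: 4/5 of 795623 = 636498.40, rounded up to 636499; 636,499 required, 636,499 in favor — approved.
B: a majority of 227380 is 113691; 113,691 required, 113,691 in favor — approved.
C: a majority of 837627 is 418814; 418,814 required, 418,894 in favor — approved.

Approved — every class gave the required vote.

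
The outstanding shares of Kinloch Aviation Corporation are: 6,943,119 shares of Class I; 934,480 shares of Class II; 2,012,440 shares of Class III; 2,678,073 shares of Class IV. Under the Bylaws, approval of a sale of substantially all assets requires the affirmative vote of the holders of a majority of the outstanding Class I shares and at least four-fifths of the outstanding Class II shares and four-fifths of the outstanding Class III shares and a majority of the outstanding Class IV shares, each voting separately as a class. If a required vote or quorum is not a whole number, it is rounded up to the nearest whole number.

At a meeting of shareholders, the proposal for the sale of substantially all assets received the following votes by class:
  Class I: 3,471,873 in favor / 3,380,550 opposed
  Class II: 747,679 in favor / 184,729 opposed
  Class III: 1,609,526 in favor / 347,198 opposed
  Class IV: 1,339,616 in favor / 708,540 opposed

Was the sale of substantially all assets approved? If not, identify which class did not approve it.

Class I: a majority of 6943119 is 3471560; 3,471,560 required, 3,471,873 in favor — approved.
Class II: 4/5 of 934480 = 747584; 747,584 required, 747,679 in favor — approved.
Class III: 4/5 of 2012440 = 1609952; 1,609,952 required, 1,609,526 in favor — not approved.
Class IV: a majority of 2678073 is 1339037; 1,339,037 required, 1,339,616 in favor — approved.

Not approved — the Class III shares did not give the required vote.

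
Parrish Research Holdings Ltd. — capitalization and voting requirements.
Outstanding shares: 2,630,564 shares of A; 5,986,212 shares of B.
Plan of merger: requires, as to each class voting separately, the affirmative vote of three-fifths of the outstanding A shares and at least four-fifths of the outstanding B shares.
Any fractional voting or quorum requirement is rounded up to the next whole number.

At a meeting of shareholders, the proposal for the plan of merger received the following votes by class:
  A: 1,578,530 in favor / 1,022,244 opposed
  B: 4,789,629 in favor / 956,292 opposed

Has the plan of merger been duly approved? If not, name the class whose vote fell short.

Approved — every class gave the required vote.

A: 3/5 of 2630564 = 1578338.40, rounded up to 1578339; 1,578,339 required, 1,578,530 in favor — approved.
B: 4/5 of 5986212 = 4788969.60, rounded up to 4788970; 4,788,970 required, 4,789,629 in favor — approved.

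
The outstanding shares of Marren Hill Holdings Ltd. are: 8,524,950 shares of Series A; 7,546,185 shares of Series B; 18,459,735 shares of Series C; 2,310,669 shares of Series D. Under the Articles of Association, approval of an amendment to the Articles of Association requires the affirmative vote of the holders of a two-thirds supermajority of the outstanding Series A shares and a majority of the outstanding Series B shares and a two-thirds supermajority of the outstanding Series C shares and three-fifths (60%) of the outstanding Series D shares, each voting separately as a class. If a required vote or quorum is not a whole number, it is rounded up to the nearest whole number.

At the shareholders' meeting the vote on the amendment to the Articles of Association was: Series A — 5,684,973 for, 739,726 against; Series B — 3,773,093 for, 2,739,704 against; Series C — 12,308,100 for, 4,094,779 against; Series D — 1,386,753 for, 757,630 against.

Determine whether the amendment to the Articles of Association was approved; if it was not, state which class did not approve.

Series A: 2/3 of 8524950 = 5683300; 5,683,300 required, 5,684,973 in favor — approved.
Series B: a majority of 7546185 is 3773093; 3,773,093 required, 3,773,093 in favor — approved.
Series C: 2/3 of 18459735 = 12306490; 12,306,490 required, 12,308,100 in favor — approved.
Series D: 3/5 of 2310669 = 1386401.40, rounded up to 1386402; 1,386,402 required, 1,386,753 in favor — approved.

Approved — every class gave the required vote.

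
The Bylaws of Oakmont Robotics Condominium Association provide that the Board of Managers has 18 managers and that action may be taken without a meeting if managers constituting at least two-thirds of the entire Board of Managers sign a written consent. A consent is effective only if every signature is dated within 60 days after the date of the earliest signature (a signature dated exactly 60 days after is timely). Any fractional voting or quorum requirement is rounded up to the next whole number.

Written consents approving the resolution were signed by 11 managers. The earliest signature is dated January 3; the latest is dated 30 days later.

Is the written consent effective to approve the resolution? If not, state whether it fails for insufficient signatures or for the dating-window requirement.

Signatures required: at least two-thirds of 18 — 2/3 of 18 = 12, so 12 needed; 11 signed. Insufficient.
Dating window: the latest signature is 30 days after the earliest; the limit is 60 days. Within the window.

Not effective — insufficient signatures.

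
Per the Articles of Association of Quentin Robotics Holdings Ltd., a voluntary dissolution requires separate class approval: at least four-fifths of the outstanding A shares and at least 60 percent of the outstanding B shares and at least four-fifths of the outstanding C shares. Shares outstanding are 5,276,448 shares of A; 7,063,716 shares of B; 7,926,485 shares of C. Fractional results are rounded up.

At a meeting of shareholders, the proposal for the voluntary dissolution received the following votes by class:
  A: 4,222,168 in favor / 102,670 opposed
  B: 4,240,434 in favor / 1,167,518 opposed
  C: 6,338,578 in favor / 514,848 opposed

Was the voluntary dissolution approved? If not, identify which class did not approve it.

Not approved — the C shares did not give the required vote.

A: 4/5 of 5276448 = 4221158.40, rounded up to 4221159; 4,221,159 required, 4,222,168 in favor — approved.
B: 3/5 of 7063716 = 4238229.60, rounded up to 4238230; 4,238,230 required, 4,240,434 in favor — approved.
C: 4/5 of 7926485 = 6341188; 6,341,188 required, 6,338,578 in favor — not approved.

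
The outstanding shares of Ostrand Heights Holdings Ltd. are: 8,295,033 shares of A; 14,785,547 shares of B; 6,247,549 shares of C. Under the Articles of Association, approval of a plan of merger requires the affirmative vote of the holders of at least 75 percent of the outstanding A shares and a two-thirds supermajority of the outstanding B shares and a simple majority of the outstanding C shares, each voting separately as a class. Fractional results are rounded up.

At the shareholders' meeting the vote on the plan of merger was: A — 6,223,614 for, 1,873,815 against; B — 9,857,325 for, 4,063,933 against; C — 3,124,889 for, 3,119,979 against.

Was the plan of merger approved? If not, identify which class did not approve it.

A: 3/4 of 8295033 = 6221274.75, rounded up to 6221275; 6,221,275 required, 6,223,614 in favor — approved.
B: 2/3 of 14785547 = 9857031.33, rounded up to 9857032; 9,857,032 required, 9,857,325 in favor — approved.
C: a majority of 6247549 is 3123775; 3,123,775 required, 3,124,889 in favor — approved.

Approved — every class gave the required vote.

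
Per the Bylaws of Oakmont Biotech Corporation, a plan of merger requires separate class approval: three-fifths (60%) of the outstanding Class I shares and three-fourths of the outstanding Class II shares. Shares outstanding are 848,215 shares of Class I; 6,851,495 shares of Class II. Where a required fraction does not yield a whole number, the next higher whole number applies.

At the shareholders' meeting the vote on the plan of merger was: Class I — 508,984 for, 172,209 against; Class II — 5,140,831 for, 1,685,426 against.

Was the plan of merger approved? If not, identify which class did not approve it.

Class I: 3/5 of 848215 = 508929; 508,929 required, 508,984 in favor — approved.
Class II: 3/4 of 6851495 = 5138621.25, rounded up to 5138622; 5,138,622 required, 5,140,831 in favor — approved.

Approved — every class gave the required vote.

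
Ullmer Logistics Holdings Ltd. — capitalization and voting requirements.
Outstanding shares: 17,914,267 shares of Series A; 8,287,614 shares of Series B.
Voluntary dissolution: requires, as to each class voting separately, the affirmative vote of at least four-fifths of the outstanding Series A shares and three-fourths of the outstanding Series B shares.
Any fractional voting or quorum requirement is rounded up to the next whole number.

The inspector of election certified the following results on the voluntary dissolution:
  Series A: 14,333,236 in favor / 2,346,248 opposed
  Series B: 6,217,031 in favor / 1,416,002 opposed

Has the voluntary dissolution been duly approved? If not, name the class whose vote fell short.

Approved — every class gave the required vote.

Series A: 4/5 of 17914267 = 14331413.60, rounded up to 14331414; 14,331,414 required, 14,333,236 in favor — approved.
Series B: 3/4 of 8287614 = 6215710.50, rounded up to 6215711; 6,215,711 required, 6,217,031 in favor — approved.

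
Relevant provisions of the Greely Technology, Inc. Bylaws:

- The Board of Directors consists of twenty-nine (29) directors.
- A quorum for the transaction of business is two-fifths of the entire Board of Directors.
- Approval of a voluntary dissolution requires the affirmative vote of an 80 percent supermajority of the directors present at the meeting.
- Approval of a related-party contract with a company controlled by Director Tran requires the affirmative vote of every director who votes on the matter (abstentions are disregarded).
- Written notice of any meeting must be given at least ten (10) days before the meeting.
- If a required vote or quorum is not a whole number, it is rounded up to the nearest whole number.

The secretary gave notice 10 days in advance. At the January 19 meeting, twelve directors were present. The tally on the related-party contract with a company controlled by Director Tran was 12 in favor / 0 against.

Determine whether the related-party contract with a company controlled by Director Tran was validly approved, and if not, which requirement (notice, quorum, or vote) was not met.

Notice: 10 days given; 10 required (10 ≥ 10). Satisfied.
Quorum: 12 present; quorum is 12. Satisfied.
Vote: the related-party contract with a company controlled by Director Tran requires the unanimous vote of the votes cast (12). Unanimous means all 12, so 12 affirmative votes are needed; 12 voted in favor. Satisfied.

Valid — all requirements satisfied.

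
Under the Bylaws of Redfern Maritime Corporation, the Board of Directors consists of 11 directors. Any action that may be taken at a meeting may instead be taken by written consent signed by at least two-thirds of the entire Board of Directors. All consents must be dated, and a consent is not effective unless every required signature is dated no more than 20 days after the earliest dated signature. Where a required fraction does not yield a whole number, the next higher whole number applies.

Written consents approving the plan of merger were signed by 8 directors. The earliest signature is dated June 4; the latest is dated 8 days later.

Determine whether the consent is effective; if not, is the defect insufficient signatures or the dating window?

Effective — both the signature and dating-window requirements are satisfied.

Signatures required: at least two-thirds of 11 — 2/3 of 11 = 7.33, rounded up to 8, so 8 needed; 8 signed. Sufficient.
Dating window: the latest signature is 8 days after the earliest; the limit is 20 days. Within the window.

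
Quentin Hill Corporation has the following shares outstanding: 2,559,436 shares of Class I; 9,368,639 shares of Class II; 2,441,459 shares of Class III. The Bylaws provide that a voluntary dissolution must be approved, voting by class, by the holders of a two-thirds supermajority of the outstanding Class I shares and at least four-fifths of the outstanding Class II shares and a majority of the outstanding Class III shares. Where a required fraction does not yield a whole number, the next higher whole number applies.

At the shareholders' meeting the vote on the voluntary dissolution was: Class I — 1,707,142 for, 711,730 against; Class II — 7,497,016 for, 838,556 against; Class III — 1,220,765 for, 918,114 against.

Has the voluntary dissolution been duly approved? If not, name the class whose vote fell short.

Class I: 2/3 of 2559436 = 1706290.67, rounded up to 1706291; 1,706,291 required, 1,707,142 in favor — approved.
Class II: 4/5 of 9368639 = 7494911.20, rounded up to 7494912; 7,494,912 required, 7,497,016 in favor — approved.
Class III: a majority of 2441459 is 1220730; 1,220,730 required, 1,220,765 in favor — approved.

Approved — every class gave the required vote.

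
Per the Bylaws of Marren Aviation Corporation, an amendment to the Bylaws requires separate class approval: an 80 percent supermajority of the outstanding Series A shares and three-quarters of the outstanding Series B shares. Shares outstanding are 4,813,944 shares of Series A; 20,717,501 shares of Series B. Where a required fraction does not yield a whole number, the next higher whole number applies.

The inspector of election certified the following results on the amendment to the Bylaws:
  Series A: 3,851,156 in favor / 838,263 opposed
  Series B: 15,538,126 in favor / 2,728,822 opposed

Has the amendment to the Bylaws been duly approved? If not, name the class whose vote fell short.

Series A: 4/5 of 4813944 = 3851155.20, rounded up to 3851156; 3,851,156 required, 3,851,156 in favor — approved.
Series B: 3/4 of 20717501 = 15538125.75, rounded up to 15538126; 15,538,126 required, 15,538,126 in favor — approved.

Approved — every class gave the required vote.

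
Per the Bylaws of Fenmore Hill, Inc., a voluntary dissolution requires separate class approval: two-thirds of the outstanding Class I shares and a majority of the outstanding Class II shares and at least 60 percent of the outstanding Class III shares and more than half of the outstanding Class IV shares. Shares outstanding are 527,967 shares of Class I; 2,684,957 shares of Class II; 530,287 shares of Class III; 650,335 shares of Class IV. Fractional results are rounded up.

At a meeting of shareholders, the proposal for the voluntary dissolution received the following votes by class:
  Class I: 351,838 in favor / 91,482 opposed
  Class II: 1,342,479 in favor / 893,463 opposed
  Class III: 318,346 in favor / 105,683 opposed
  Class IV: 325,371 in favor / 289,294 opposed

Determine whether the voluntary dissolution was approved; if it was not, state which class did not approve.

Not approved — the Class I shares did not give the required vote.

Class I: 2/3 of 527967 = 351978; 351,978 required, 351,838 in favor — not approved.
Class II: a majority of 2684957 is 1342479; 1,342,479 required, 1,342,479 in favor — approved.
Class III: 3/5 of 530287 = 318172.20, rounded up to 318173; 318,173 required, 318,346 in favor — approved.
Class IV: a majority of 650335 is 325168; 325,168 required, 325,371 in favor — approved.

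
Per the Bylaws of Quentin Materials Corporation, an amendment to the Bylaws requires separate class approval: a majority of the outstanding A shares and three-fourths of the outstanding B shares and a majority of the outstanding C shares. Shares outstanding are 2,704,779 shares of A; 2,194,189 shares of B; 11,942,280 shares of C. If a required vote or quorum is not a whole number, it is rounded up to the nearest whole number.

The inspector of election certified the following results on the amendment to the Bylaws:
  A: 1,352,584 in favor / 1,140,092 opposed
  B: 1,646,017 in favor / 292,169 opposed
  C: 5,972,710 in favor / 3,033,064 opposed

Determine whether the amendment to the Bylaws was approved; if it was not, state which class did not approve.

Approved — every class gave the required vote.

A: a majority of 2704779 is 1352390; 1,352,390 required, 1,352,584 in favor — approved.
B: 3/4 of 2194189 = 1645641.75, rounded up to 1645642; 1,645,642 required, 1,646,017 in favor — approved.
C: a majority of 11942280 is 5971141; 5,971,141 required, 5,972,710 in favor — approved.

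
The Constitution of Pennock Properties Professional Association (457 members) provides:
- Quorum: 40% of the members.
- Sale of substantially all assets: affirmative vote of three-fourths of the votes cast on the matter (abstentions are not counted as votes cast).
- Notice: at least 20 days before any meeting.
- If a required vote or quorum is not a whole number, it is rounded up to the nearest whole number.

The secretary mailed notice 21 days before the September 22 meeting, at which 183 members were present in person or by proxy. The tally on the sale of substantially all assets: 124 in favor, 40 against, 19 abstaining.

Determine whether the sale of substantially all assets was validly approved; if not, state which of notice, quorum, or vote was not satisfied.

Notice: 21 days given; 20 required. Satisfied.
Quorum: 40% of 457 = 182.80, rounded up to 183; 183 present. Satisfied.
Vote: requires three-fourths of the votes cast (183 − 19 abstaining = 164); 3/4 of 164 = 123, so 123 needed; 124 in favor. Satisfied.

Valid — all requirements satisfied.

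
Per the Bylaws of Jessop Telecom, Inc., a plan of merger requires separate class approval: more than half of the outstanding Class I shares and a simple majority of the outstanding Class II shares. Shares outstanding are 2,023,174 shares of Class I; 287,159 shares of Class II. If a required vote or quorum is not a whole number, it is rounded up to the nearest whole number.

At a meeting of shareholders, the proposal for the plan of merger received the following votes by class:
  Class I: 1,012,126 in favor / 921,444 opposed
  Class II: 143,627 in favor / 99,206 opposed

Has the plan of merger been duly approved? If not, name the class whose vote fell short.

Approved — every class gave the required vote.

Class I: a majority of 2023174 is 1011588; 1,011,588 required, 1,012,126 in favor — approved.
Class II: a majority of 287159 is 143580; 143,580 required, 143,627 in favor — approved.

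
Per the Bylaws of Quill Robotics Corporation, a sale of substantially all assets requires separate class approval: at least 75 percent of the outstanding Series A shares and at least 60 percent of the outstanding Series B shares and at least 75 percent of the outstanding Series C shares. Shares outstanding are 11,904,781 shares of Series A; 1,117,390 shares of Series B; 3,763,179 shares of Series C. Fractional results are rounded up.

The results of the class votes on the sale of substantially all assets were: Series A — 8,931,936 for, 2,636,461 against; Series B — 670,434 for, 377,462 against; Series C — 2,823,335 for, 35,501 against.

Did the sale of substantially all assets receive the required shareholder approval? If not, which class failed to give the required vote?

Approved — every class gave the required vote.

Series A: 3/4 of 11904781 = 8928585.75, rounded up to 8928586; 8,928,586 required, 8,931,936 in favor — approved.
Series B: 3/5 of 1117390 = 670434; 670,434 required, 670,434 in favor — approved.
Series C: 3/4 of 3763179 = 2822384.25, rounded up to 2822385; 2,822,385 required, 2,823,335 in favor — approved.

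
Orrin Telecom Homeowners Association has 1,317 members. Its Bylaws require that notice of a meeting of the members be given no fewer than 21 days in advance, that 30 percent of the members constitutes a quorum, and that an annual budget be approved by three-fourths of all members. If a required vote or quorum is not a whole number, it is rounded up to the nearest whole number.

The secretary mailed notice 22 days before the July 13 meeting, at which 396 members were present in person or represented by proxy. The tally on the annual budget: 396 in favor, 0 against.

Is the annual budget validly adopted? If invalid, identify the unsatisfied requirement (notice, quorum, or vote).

Invalid — vote requirement not satisfied.

Notice: 22 days given; 21 required. Satisfied.
Quorum: 30% of 1,317 = 395.10, rounded up to 396; 396 present. Satisfied.
Vote: requires three-fourths of all members (1,317); 3/4 of 1317 = 987.75, rounded up to 988, so 988 needed; 396 in favor. Not satisfied.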